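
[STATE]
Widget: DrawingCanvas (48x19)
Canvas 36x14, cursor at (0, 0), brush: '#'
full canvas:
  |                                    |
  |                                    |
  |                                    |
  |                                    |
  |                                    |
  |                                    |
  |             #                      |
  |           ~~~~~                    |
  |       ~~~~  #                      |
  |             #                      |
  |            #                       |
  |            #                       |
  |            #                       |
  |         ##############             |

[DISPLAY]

+                                               
                                                
                                                
                                                
                                                
                                                
             #                                  
           ~~~~~                                
       ~~~~  #                                  
             #                                  
            #                                   
            #                                   
            #                                   
         ##############                         
                                                
                                                
                                                
                                                
                                                


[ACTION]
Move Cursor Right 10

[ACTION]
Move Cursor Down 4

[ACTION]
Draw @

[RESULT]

                                                
                                                
                                                
                                                
          @                                     
                                                
             #                                  
           ~~~~~                                
       ~~~~  #                                  
             #                                  
            #                                   
            #                                   
            #                                   
         ##############                         
                                                
                                                
                                                
                                                
                                                


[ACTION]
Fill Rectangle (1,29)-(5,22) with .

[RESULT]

                                                
                      ........                  
                      ........                  
                      ........                  
          @           ........                  
                      ........                  
             #                                  
           ~~~~~                                
       ~~~~  #                                  
             #                                  
            #                                   
            #                                   
            #                                   
         ##############                         
                                                
                                                
                                                
                                                
                                                


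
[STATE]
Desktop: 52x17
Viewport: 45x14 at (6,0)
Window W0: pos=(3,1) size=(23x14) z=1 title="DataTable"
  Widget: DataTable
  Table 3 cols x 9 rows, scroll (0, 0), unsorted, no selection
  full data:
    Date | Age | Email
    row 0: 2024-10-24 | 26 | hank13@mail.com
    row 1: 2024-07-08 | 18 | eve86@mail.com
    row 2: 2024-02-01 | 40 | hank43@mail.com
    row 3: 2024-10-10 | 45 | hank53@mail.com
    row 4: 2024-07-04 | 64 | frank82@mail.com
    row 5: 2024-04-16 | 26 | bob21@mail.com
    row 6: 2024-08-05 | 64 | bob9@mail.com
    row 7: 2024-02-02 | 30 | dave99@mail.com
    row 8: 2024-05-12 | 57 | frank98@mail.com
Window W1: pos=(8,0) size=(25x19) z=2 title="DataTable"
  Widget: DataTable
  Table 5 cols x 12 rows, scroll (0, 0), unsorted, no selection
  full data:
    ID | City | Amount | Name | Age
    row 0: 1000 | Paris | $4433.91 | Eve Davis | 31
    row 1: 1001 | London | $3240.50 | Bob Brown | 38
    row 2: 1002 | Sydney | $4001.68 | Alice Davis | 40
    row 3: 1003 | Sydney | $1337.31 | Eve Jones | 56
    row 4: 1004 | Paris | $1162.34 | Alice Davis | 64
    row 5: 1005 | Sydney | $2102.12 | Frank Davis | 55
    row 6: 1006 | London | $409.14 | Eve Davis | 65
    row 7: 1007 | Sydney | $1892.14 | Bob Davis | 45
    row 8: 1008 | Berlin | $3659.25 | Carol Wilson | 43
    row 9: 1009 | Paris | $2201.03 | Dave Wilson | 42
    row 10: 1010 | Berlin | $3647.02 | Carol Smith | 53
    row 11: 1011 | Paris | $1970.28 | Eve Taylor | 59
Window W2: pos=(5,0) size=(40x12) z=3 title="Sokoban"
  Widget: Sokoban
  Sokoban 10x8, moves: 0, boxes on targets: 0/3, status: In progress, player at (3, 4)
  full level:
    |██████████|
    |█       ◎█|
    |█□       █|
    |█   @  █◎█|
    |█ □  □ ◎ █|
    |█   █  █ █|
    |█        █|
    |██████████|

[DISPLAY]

━━━━━━━━━━━━━━━━━━━━━━━━━━━━━━━━━━━━━━┓      
 Sokoban                              ┃      
──────────────────────────────────────┨      
██████████                            ┃      
█       ◎█                            ┃      
█□       █                            ┃      
█   @  █◎█                            ┃      
█ □  □ ◎ █                            ┃      
█   █  █ █                            ┃      
█        █                            ┃      
██████████                            ┃      
━━━━━━━━━━━━━━━━━━━━━━━━━━━━━━━━━━━━━━┛      
24┃1007│Sydney│$1892.14│Bo┃                  
24┃1008│Berlin│$3659.25│Ca┃                  


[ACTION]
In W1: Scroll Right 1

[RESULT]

━━━━━━━━━━━━━━━━━━━━━━━━━━━━━━━━━━━━━━┓      
 Sokoban                              ┃      
──────────────────────────────────────┨      
██████████                            ┃      
█       ◎█                            ┃      
█□       █                            ┃      
█   @  █◎█                            ┃      
█ □  □ ◎ █                            ┃      
█   █  █ █                            ┃      
█        █                            ┃      
██████████                            ┃      
━━━━━━━━━━━━━━━━━━━━━━━━━━━━━━━━━━━━━━┛      
24┃007│Sydney│$1892.14│Bob┃                  
24┃008│Berlin│$3659.25│Car┃                  


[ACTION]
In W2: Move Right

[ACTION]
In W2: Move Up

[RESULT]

━━━━━━━━━━━━━━━━━━━━━━━━━━━━━━━━━━━━━━┓      
 Sokoban                              ┃      
──────────────────────────────────────┨      
██████████                            ┃      
█       ◎█                            ┃      
█□   @   █                            ┃      
█      █◎█                            ┃      
█ □  □ ◎ █                            ┃      
█   █  █ █                            ┃      
█        █                            ┃      
██████████                            ┃      
━━━━━━━━━━━━━━━━━━━━━━━━━━━━━━━━━━━━━━┛      
24┃007│Sydney│$1892.14│Bob┃                  
24┃008│Berlin│$3659.25│Car┃                  


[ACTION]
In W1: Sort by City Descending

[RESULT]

━━━━━━━━━━━━━━━━━━━━━━━━━━━━━━━━━━━━━━┓      
 Sokoban                              ┃      
──────────────────────────────────────┨      
██████████                            ┃      
█       ◎█                            ┃      
█□   @   █                            ┃      
█      █◎█                            ┃      
█ □  □ ◎ █                            ┃      
█   █  █ █                            ┃      
█        █                            ┃      
██████████                            ┃      
━━━━━━━━━━━━━━━━━━━━━━━━━━━━━━━━━━━━━━┛      
24┃011│Paris │$1970.28│Eve┃                  
24┃001│London│$3240.50│Bob┃                  


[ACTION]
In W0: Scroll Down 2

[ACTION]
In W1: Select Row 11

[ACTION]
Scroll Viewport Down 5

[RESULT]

██████████                            ┃      
█       ◎█                            ┃      
█□   @   █                            ┃      
█      █◎█                            ┃      
█ □  □ ◎ █                            ┃      
█   █  █ █                            ┃      
█        █                            ┃      
██████████                            ┃      
━━━━━━━━━━━━━━━━━━━━━━━━━━━━━━━━━━━━━━┛      
24┃011│Paris │$1970.28│Eve┃                  
24┃001│London│$3240.50│Bob┃                  
━━┃006│London│$409.14 │Eve┃                  
  ┃008│Berlin│$3659.25│Car┃                  
  ┃010│Berlin│$3647.02│Car┃                  


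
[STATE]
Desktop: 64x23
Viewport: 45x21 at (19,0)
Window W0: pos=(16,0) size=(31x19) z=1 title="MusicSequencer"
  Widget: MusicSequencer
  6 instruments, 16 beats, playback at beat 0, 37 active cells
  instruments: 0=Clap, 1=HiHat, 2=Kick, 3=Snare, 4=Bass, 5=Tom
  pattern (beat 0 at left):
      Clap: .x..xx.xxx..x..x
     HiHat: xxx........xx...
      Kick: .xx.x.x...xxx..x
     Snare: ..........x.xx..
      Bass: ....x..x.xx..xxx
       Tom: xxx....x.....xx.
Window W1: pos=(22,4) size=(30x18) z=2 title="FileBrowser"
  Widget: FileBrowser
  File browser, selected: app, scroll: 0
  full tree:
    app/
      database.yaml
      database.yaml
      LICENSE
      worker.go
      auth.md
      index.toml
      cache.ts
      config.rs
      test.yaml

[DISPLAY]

━━━━━━━━━━━━━━━━━━━━━━━━━━━┓                 
usicSequencer              ┃                 
───────────────────────────┨                 
    ▼123456789012345       ┃                 
Cla┏━━━━━━━━━━━━━━━━━━━━━━━━━━━━┓            
iHa┃ FileBrowser                ┃            
Kic┠────────────────────────────┨            
nar┃> [-] app/                  ┃            
Bas┃    database.yaml           ┃            
 To┃    database.yaml           ┃            
   ┃    LICENSE                 ┃            
   ┃    worker.go               ┃            
   ┃    auth.md                 ┃            
   ┃    index.toml              ┃            
   ┃    cache.ts                ┃            
   ┃    config.rs               ┃            
   ┃    test.yaml               ┃            
   ┃                            ┃            
━━━┃                            ┃            
   ┃                            ┃            
   ┃                            ┃            


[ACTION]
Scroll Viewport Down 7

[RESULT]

───────────────────────────┨                 
    ▼123456789012345       ┃                 
Cla┏━━━━━━━━━━━━━━━━━━━━━━━━━━━━┓            
iHa┃ FileBrowser                ┃            
Kic┠────────────────────────────┨            
nar┃> [-] app/                  ┃            
Bas┃    database.yaml           ┃            
 To┃    database.yaml           ┃            
   ┃    LICENSE                 ┃            
   ┃    worker.go               ┃            
   ┃    auth.md                 ┃            
   ┃    index.toml              ┃            
   ┃    cache.ts                ┃            
   ┃    config.rs               ┃            
   ┃    test.yaml               ┃            
   ┃                            ┃            
━━━┃                            ┃            
   ┃                            ┃            
   ┃                            ┃            
   ┗━━━━━━━━━━━━━━━━━━━━━━━━━━━━┛            
                                             


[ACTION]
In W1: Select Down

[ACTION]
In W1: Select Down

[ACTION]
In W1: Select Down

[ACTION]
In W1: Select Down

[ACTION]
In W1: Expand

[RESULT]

───────────────────────────┨                 
    ▼123456789012345       ┃                 
Cla┏━━━━━━━━━━━━━━━━━━━━━━━━━━━━┓            
iHa┃ FileBrowser                ┃            
Kic┠────────────────────────────┨            
nar┃  [-] app/                  ┃            
Bas┃    database.yaml           ┃            
 To┃    database.yaml           ┃            
   ┃    LICENSE                 ┃            
   ┃  > worker.go               ┃            
   ┃    auth.md                 ┃            
   ┃    index.toml              ┃            
   ┃    cache.ts                ┃            
   ┃    config.rs               ┃            
   ┃    test.yaml               ┃            
   ┃                            ┃            
━━━┃                            ┃            
   ┃                            ┃            
   ┃                            ┃            
   ┗━━━━━━━━━━━━━━━━━━━━━━━━━━━━┛            
                                             


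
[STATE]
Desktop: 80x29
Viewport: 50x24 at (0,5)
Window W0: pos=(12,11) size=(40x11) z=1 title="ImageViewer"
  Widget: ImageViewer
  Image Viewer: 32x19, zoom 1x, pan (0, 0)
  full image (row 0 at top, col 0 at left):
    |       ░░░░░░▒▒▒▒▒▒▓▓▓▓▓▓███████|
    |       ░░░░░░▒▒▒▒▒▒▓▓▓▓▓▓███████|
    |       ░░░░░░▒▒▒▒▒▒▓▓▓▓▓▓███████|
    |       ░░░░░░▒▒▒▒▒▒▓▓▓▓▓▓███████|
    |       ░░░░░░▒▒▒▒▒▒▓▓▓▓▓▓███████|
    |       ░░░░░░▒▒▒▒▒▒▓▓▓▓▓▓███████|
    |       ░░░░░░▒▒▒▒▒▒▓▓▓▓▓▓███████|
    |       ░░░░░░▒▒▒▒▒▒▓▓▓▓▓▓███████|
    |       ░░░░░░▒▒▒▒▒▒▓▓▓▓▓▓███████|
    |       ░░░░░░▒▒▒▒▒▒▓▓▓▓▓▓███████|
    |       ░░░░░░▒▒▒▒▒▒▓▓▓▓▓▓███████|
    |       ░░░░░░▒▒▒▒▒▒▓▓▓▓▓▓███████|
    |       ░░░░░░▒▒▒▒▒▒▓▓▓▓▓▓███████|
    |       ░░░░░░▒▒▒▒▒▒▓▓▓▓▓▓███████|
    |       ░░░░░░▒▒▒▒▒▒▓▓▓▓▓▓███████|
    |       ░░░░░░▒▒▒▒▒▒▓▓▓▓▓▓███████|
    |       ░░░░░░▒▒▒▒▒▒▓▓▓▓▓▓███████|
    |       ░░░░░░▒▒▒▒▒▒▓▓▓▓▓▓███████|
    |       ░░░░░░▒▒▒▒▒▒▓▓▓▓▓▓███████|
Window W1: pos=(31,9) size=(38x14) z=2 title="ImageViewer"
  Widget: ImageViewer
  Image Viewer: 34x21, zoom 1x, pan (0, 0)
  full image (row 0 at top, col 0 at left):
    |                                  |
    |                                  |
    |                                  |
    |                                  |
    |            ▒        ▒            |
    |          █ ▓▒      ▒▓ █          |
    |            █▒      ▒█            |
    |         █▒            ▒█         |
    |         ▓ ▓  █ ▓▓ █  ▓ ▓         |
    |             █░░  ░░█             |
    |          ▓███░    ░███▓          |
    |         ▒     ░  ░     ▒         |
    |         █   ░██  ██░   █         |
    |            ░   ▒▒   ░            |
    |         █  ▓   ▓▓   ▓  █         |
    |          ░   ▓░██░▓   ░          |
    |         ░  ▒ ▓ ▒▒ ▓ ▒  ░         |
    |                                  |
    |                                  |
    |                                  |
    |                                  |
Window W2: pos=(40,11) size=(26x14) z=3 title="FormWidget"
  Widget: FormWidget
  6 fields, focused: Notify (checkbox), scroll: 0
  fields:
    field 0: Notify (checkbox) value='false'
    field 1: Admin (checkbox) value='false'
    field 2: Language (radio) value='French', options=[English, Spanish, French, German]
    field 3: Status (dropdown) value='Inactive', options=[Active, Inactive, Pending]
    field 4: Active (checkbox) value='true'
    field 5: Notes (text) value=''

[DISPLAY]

                                                  
                                                  
                                                  
                                                  
                               ┏━━━━━━━━━━━━━━━━━━
                               ┃ ImageViewer      
            ┏━━━━━━━━━━━━━━━━━━┠────────┏━━━━━━━━━
            ┃ ImageViewer      ┃        ┃ FormWidg
            ┠──────────────────┃        ┠─────────
            ┃       ░░░░░░▒▒▒▒▒┃        ┃> Notify:
            ┃       ░░░░░░▒▒▒▒▒┃        ┃  Admin: 
            ┃       ░░░░░░▒▒▒▒▒┃        ┃  Languag
            ┃       ░░░░░░▒▒▒▒▒┃        ┃  Status:
            ┃       ░░░░░░▒▒▒▒▒┃        ┃  Active:
            ┃       ░░░░░░▒▒▒▒▒┃        ┃  Notes: 
            ┃       ░░░░░░▒▒▒▒▒┃        ┃         
            ┗━━━━━━━━━━━━━━━━━━┃        ┃         
                               ┗━━━━━━━━┃         
                                        ┃         
                                        ┗━━━━━━━━━
                                                  
                                                  
                                                  
                                                  


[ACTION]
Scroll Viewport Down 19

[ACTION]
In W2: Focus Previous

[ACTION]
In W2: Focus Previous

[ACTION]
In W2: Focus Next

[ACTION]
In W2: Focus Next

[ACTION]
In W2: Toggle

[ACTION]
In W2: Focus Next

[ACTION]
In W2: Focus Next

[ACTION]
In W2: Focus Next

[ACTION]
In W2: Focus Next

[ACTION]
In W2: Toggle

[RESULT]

                                                  
                                                  
                                                  
                                                  
                               ┏━━━━━━━━━━━━━━━━━━
                               ┃ ImageViewer      
            ┏━━━━━━━━━━━━━━━━━━┠────────┏━━━━━━━━━
            ┃ ImageViewer      ┃        ┃ FormWidg
            ┠──────────────────┃        ┠─────────
            ┃       ░░░░░░▒▒▒▒▒┃        ┃  Notify:
            ┃       ░░░░░░▒▒▒▒▒┃        ┃  Admin: 
            ┃       ░░░░░░▒▒▒▒▒┃        ┃  Languag
            ┃       ░░░░░░▒▒▒▒▒┃        ┃  Status:
            ┃       ░░░░░░▒▒▒▒▒┃        ┃> Active:
            ┃       ░░░░░░▒▒▒▒▒┃        ┃  Notes: 
            ┃       ░░░░░░▒▒▒▒▒┃        ┃         
            ┗━━━━━━━━━━━━━━━━━━┃        ┃         
                               ┗━━━━━━━━┃         
                                        ┃         
                                        ┗━━━━━━━━━
                                                  
                                                  
                                                  
                                                  


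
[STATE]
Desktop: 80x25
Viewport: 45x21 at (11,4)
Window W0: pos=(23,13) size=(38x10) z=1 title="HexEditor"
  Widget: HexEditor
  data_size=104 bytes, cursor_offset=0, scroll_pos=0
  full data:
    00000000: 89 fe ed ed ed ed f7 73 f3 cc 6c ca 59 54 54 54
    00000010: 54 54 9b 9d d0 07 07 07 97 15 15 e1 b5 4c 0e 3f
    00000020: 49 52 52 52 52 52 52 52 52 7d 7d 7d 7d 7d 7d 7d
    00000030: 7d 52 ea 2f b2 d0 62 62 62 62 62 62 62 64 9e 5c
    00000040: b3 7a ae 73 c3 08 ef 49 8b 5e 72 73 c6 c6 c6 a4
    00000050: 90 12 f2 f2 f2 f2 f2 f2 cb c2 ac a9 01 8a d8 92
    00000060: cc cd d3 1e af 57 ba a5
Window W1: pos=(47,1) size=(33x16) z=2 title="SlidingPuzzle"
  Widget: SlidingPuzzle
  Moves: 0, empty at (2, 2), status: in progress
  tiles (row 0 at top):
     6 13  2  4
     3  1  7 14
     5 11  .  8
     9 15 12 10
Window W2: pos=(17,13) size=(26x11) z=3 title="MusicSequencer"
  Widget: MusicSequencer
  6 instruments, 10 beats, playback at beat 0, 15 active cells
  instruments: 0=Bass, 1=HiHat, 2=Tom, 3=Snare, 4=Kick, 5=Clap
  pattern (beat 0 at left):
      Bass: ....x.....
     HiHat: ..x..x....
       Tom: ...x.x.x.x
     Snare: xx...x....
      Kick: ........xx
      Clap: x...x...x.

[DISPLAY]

                                    ┃┌────┬──
                                    ┃│  6 │ 1
                                    ┃├────┼──
                                    ┃│  3 │  
                                    ┃├────┼──
                                    ┃│  5 │ 1
                                    ┃├────┼──
                                    ┃│  9 │ 1
                                    ┃└────┴──
      ┏━━━━━━━━━━━━━━━━━━━━━━━━┓━━━━┃Moves: 0
      ┃ MusicSequencer         ┃    ┃        
      ┠────────────────────────┨────┃        
      ┃      ▼123456789        ┃ed e┗━━━━━━━━
      ┃  Bass····█·····        ┃9d d0 07 07 0
      ┃ HiHat··█··█····        ┃52 52 52 52 5
      ┃   Tom···█·█·█·█        ┃2f b2 d0 62 6
      ┃ Snare██···█····        ┃73 c3 08 ef 4
      ┃  Kick········██        ┃f2 f2 f2 f2 f
      ┃  Clap█···█···█·        ┃━━━━━━━━━━━━━
      ┗━━━━━━━━━━━━━━━━━━━━━━━━┛             
                                             


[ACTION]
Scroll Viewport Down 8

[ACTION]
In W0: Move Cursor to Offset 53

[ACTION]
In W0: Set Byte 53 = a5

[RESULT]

                                    ┃┌────┬──
                                    ┃│  6 │ 1
                                    ┃├────┼──
                                    ┃│  3 │  
                                    ┃├────┼──
                                    ┃│  5 │ 1
                                    ┃├────┼──
                                    ┃│  9 │ 1
                                    ┃└────┴──
      ┏━━━━━━━━━━━━━━━━━━━━━━━━┓━━━━┃Moves: 0
      ┃ MusicSequencer         ┃    ┃        
      ┠────────────────────────┨────┃        
      ┃      ▼123456789        ┃ed e┗━━━━━━━━
      ┃  Bass····█·····        ┃9d d0 07 07 0
      ┃ HiHat··█··█····        ┃52 52 52 52 5
      ┃   Tom···█·█·█·█        ┃2f b2 A5 62 6
      ┃ Snare██···█····        ┃73 c3 08 ef 4
      ┃  Kick········██        ┃f2 f2 f2 f2 f
      ┃  Clap█···█···█·        ┃━━━━━━━━━━━━━
      ┗━━━━━━━━━━━━━━━━━━━━━━━━┛             
                                             


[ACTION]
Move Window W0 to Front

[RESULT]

                                    ┃┌────┬──
                                    ┃│  6 │ 1
                                    ┃├────┼──
                                    ┃│  3 │  
                                    ┃├────┼──
                                    ┃│  5 │ 1
                                    ┃├────┼──
                                    ┃│  9 │ 1
                                    ┃└────┴──
      ┏━━━━━┏━━━━━━━━━━━━━━━━━━━━━━━━━━━━━━━━
      ┃ Musi┃ HexEditor                      
      ┠─────┠────────────────────────────────
      ┃     ┃00000000  89 fe ed ed ed ed f7 7
      ┃  Bas┃00000010  54 54 9b 9d d0 07 07 0
      ┃ HiHa┃00000020  49 52 52 52 52 52 52 5
      ┃   To┃00000030  7d 52 ea 2f b2 A5 62 6
      ┃ Snar┃00000040  b3 7a ae 73 c3 08 ef 4
      ┃  Kic┃00000050  90 12 f2 f2 f2 f2 f2 f
      ┃  Cla┗━━━━━━━━━━━━━━━━━━━━━━━━━━━━━━━━
      ┗━━━━━━━━━━━━━━━━━━━━━━━━┛             
                                             


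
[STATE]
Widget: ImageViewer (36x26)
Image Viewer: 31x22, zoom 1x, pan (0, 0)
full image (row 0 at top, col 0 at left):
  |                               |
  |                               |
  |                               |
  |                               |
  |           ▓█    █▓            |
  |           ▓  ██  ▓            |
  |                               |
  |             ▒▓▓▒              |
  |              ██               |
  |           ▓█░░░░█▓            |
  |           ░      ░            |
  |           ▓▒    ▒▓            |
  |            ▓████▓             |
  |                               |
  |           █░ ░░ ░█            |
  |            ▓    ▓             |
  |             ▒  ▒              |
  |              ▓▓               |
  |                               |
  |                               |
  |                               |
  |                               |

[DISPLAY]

                                    
                                    
                                    
                                    
           ▓█    █▓                 
           ▓  ██  ▓                 
                                    
             ▒▓▓▒                   
              ██                    
           ▓█░░░░█▓                 
           ░      ░                 
           ▓▒    ▒▓                 
            ▓████▓                  
                                    
           █░ ░░ ░█                 
            ▓    ▓                  
             ▒  ▒                   
              ▓▓                    
                                    
                                    
                                    
                                    
                                    
                                    
                                    
                                    


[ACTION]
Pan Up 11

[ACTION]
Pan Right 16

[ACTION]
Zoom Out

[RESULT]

                                    
                                    
                                    
                                    
 █▓                                 
  ▓                                 
                                    
▒                                   
                                    
░█▓                                 
  ░                                 
 ▒▓                                 
█▓                                  
                                    
 ░█                                 
 ▓                                  
▒                                   
                                    
                                    
                                    
                                    
                                    
                                    
                                    
                                    
                                    


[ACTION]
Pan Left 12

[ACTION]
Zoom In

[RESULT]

                                    
                                    
                                    
                                    
                                    
                                    
                                    
                                    
                  ▓▓██        ██▓▓  
                  ▓▓██        ██▓▓  
                  ▓▓    ████    ▓▓  
                  ▓▓    ████    ▓▓  
                                    
                                    
                      ▒▒▓▓▓▓▒▒      
                      ▒▒▓▓▓▓▒▒      
                        ████        
                        ████        
                  ▓▓██░░░░░░░░██▓▓  
                  ▓▓██░░░░░░░░██▓▓  
                  ░░            ░░  
                  ░░            ░░  
                  ▓▓▒▒        ▒▒▓▓  
                  ▓▓▒▒        ▒▒▓▓  
                    ▓▓████████▓▓    
                    ▓▓████████▓▓    


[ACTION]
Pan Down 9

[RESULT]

                  ▓▓██        ██▓▓  
                  ▓▓    ████    ▓▓  
                  ▓▓    ████    ▓▓  
                                    
                                    
                      ▒▒▓▓▓▓▒▒      
                      ▒▒▓▓▓▓▒▒      
                        ████        
                        ████        
                  ▓▓██░░░░░░░░██▓▓  
                  ▓▓██░░░░░░░░██▓▓  
                  ░░            ░░  
                  ░░            ░░  
                  ▓▓▒▒        ▒▒▓▓  
                  ▓▓▒▒        ▒▒▓▓  
                    ▓▓████████▓▓    
                    ▓▓████████▓▓    
                                    
                                    
                  ██░░  ░░░░  ░░██  
                  ██░░  ░░░░  ░░██  
                    ▓▓        ▓▓    
                    ▓▓        ▓▓    
                      ▒▒    ▒▒      
                      ▒▒    ▒▒      
                        ▓▓▓▓        


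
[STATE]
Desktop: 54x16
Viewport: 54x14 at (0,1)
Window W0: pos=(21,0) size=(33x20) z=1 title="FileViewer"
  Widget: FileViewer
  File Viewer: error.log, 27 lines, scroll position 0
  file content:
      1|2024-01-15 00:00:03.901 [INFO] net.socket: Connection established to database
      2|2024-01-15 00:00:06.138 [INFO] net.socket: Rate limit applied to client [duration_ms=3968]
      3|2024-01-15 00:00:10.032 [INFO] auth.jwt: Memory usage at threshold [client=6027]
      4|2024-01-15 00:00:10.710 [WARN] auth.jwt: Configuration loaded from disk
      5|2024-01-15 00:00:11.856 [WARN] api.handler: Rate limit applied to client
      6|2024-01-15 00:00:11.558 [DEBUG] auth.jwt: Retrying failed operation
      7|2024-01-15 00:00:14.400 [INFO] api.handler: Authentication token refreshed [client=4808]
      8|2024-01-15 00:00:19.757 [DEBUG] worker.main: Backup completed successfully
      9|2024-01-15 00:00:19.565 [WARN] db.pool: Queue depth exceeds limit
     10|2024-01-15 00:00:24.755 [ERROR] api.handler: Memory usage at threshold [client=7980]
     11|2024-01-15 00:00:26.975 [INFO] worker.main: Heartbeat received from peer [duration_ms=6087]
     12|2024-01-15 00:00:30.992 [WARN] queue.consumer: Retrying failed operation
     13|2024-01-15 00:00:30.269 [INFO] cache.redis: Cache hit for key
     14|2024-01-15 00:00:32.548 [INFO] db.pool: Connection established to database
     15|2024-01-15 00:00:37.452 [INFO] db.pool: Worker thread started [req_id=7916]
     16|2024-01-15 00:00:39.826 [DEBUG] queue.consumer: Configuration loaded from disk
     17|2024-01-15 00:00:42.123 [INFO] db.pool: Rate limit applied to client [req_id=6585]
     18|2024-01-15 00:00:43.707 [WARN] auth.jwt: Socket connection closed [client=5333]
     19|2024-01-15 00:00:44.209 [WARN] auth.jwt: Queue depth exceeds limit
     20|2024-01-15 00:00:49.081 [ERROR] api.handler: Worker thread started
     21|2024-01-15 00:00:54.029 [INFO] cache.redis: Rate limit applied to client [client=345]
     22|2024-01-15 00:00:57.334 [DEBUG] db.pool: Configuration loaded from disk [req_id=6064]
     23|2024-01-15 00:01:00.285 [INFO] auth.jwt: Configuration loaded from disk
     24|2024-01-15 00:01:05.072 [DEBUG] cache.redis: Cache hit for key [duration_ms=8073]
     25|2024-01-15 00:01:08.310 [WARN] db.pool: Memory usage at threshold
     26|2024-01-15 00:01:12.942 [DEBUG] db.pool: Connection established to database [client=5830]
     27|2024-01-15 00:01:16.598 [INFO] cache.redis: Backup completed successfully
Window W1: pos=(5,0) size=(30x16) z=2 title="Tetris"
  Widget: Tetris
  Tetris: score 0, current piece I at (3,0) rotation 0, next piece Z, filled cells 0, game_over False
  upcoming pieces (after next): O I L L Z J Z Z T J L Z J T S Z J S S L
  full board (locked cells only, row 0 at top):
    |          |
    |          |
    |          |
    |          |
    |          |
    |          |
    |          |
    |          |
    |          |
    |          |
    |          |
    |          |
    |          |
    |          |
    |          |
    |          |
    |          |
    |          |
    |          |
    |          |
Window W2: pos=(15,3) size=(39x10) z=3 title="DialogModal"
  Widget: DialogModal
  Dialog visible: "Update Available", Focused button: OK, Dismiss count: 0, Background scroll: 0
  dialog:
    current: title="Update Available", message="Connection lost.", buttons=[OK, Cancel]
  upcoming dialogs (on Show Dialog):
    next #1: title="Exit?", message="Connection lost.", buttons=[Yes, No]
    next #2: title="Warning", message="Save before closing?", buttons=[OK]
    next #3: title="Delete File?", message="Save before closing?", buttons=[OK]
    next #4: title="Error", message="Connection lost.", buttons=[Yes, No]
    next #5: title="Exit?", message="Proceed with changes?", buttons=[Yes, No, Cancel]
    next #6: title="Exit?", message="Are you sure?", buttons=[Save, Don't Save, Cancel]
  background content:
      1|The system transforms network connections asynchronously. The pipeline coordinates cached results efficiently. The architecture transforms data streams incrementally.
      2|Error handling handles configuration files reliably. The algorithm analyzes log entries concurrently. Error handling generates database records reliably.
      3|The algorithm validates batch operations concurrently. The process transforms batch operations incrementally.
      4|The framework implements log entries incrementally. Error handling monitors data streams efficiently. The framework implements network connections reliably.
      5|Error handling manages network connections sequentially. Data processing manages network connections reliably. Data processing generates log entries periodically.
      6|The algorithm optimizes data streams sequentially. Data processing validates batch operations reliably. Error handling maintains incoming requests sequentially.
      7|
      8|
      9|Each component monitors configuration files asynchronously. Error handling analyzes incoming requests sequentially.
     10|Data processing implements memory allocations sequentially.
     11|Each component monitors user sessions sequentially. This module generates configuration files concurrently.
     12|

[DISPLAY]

     ┃ Tetris                     ┃                  ┃
     ┠────────────────────────────┨──────────────────┨
     ┃         ┏━━━━━━━━━━━━━━━━━━━━━━━━━━━━━━━━━━━━━┓
     ┃         ┃ DialogModal                         ┃
     ┃         ┠─────────────────────────────────────┨
     ┃         ┃The syst┌──────────────────┐k connect┃
     ┃         ┃Error ha│ Update Available │guration ┃
     ┃         ┃The algo│ Connection lost. │h operati┃
     ┃         ┃The fram│  [OK]  Cancel    │ entries ┃
     ┃         ┃Error ha└──────────────────┘rk connec┃
     ┃         ┃The algorithm optimizes data streams ┃
     ┃         ┗━━━━━━━━━━━━━━━━━━━━━━━━━━━━━━━━━━━━━┛
     ┃          │                 ┃:00:26.975 [INFO]░┃
     ┃          │                 ┃:00:30.992 [WARN]░┃


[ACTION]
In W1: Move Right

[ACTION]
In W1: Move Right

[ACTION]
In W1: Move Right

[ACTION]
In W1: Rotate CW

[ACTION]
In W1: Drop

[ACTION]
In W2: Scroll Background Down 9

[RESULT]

     ┃ Tetris                     ┃                  ┃
     ┠────────────────────────────┨──────────────────┨
     ┃         ┏━━━━━━━━━━━━━━━━━━━━━━━━━━━━━━━━━━━━━┓
     ┃         ┃ DialogModal                         ┃
     ┃         ┠─────────────────────────────────────┨
     ┃         ┃Data pro┌──────────────────┐emory all┃
     ┃         ┃Each com│ Update Available │ sessions┃
     ┃         ┃        │ Connection lost. │         ┃
     ┃         ┃        │  [OK]  Cancel    │         ┃
     ┃         ┃        └──────────────────┘         ┃
     ┃         ┃                                     ┃
     ┃         ┗━━━━━━━━━━━━━━━━━━━━━━━━━━━━━━━━━━━━━┛
     ┃          │                 ┃:00:26.975 [INFO]░┃
     ┃          │                 ┃:00:30.992 [WARN]░┃
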